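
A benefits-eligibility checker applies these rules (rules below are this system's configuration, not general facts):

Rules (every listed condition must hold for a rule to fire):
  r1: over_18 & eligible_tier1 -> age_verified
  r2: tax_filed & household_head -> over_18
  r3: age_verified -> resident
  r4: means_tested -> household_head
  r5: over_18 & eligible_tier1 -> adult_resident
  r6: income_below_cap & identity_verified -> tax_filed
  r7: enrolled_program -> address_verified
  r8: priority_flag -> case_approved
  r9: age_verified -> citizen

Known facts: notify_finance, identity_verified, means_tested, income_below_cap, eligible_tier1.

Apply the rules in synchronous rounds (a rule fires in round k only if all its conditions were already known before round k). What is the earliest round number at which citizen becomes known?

Round 1: r4 [means_tested -> household_head]; r6 [income_below_cap & identity_verified -> tax_filed]. New: household_head, tax_filed.
Round 2: r2 [tax_filed & household_head -> over_18]. New: over_18.
Round 3: r1 [over_18 & eligible_tier1 -> age_verified]; r5 [over_18 & eligible_tier1 -> adult_resident]. New: age_verified, adult_resident.
Round 4: r3 [age_verified -> resident]; r9 [age_verified -> citizen]. New: resident, citizen.
citizen first appears in round 4.

4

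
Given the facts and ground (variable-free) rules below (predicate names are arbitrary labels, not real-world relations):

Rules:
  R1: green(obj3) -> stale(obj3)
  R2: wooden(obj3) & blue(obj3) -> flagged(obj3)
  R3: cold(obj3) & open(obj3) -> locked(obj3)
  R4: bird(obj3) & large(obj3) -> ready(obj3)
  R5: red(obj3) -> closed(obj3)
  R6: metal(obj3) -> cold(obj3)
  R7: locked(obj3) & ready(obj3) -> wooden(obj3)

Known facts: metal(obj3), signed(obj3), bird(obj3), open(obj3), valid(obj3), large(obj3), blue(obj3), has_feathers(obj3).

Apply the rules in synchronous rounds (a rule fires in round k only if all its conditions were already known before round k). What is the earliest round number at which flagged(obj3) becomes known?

4

Round 1 fires R4, R6, giving ready(obj3), cold(obj3).
Round 2 fires R3, giving locked(obj3).
Round 3 fires R7, giving wooden(obj3).
Round 4 fires R2, giving flagged(obj3).
flagged(obj3) first appears in round 4.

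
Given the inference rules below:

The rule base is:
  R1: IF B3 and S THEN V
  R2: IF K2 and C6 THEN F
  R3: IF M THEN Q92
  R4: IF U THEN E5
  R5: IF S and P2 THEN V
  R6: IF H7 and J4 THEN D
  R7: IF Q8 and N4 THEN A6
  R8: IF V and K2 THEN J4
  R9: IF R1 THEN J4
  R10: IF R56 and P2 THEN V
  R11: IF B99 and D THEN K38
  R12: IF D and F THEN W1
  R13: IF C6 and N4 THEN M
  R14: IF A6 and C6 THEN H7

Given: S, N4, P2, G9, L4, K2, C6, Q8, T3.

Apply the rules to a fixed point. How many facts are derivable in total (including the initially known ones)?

18

Round 1: R2 [IF K2 and C6 THEN F]; R5 [IF S and P2 THEN V]; R7 [IF Q8 and N4 THEN A6]; R13 [IF C6 and N4 THEN M]. Adds F, V, A6, M.
Round 2: R3 [IF M THEN Q92]; R8 [IF V and K2 THEN J4]; R14 [IF A6 and C6 THEN H7]. Adds Q92, J4, H7.
Round 3: R6 [IF H7 and J4 THEN D]. Adds D.
Round 4: R12 [IF D and F THEN W1]. Adds W1.
Closure: {A6, C6, D, F, G9, H7, J4, K2, L4, M, N4, P2, Q8, Q92, S, T3, V, W1} — 18 facts.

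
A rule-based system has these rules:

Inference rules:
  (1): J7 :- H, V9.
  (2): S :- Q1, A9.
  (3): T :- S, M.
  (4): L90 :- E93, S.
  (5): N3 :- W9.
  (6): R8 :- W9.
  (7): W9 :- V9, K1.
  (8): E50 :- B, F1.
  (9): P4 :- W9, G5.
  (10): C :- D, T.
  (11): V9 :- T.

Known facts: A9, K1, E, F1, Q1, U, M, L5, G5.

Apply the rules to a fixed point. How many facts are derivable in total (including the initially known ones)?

[1] (2) [S :- Q1, A9.]. ⇒ new: S.
[2] (3) [T :- S, M.]. ⇒ new: T.
[3] (11) [V9 :- T.]. ⇒ new: V9.
[4] (7) [W9 :- V9, K1.]. ⇒ new: W9.
[5] (5) [N3 :- W9.]; (6) [R8 :- W9.]; (9) [P4 :- W9, G5.]. ⇒ new: N3, R8, P4.
Closure: {A9, E, F1, G5, K1, L5, M, N3, P4, Q1, R8, S, T, U, V9, W9} — 16 facts.

16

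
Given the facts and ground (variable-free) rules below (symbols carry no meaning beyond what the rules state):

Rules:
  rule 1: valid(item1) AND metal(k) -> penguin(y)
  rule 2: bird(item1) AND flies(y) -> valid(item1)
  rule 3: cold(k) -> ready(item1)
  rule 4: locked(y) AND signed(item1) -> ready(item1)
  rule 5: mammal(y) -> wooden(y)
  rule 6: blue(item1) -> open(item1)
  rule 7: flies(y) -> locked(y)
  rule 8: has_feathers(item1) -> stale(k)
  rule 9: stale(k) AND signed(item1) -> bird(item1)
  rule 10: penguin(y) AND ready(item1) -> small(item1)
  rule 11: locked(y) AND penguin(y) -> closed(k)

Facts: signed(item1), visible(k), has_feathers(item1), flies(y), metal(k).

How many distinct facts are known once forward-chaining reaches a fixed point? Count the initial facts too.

Round 1 — rule 7, rule 8, derive locked(y), stale(k).
Round 2 — rule 4, rule 9, derive ready(item1), bird(item1).
Round 3 — rule 2, derive valid(item1).
Round 4 — rule 1, derive penguin(y).
Round 5 — rule 10, rule 11, derive small(item1), closed(k).
Closure: {bird(item1), closed(k), flies(y), has_feathers(item1), locked(y), metal(k), penguin(y), ready(item1), signed(item1), small(item1), stale(k), valid(item1), visible(k)} — 13 facts.

13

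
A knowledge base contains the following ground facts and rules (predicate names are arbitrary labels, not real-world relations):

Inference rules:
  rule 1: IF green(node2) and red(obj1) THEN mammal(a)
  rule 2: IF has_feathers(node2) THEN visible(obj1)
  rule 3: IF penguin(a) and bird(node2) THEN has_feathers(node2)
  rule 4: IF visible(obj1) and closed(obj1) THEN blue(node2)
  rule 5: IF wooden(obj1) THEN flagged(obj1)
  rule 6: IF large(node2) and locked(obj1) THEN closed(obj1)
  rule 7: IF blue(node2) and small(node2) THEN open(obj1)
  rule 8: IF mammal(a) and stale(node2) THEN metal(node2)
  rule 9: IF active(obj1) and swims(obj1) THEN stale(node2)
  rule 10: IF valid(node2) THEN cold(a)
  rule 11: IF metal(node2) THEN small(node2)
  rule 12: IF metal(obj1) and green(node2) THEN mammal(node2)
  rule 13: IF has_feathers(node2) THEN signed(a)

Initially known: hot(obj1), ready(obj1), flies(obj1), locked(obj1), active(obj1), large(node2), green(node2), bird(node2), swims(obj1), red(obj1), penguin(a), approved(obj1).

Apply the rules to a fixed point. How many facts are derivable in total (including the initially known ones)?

22

Round 1: rule 1 [IF green(node2) and red(obj1) THEN mammal(a)]; rule 3 [IF penguin(a) and bird(node2) THEN has_feathers(node2)]; rule 6 [IF large(node2) and locked(obj1) THEN closed(obj1)]; rule 9 [IF active(obj1) and swims(obj1) THEN stale(node2)]. New: mammal(a), has_feathers(node2), closed(obj1), stale(node2).
Round 2: rule 2 [IF has_feathers(node2) THEN visible(obj1)]; rule 8 [IF mammal(a) and stale(node2) THEN metal(node2)]; rule 13 [IF has_feathers(node2) THEN signed(a)]. New: visible(obj1), metal(node2), signed(a).
Round 3: rule 4 [IF visible(obj1) and closed(obj1) THEN blue(node2)]; rule 11 [IF metal(node2) THEN small(node2)]. New: blue(node2), small(node2).
Round 4: rule 7 [IF blue(node2) and small(node2) THEN open(obj1)]. New: open(obj1).
Closure: {active(obj1), approved(obj1), bird(node2), blue(node2), closed(obj1), flies(obj1), green(node2), has_feathers(node2), hot(obj1), large(node2), locked(obj1), mammal(a), metal(node2), open(obj1), penguin(a), ready(obj1), red(obj1), signed(a), small(node2), stale(node2), swims(obj1), visible(obj1)} — 22 facts.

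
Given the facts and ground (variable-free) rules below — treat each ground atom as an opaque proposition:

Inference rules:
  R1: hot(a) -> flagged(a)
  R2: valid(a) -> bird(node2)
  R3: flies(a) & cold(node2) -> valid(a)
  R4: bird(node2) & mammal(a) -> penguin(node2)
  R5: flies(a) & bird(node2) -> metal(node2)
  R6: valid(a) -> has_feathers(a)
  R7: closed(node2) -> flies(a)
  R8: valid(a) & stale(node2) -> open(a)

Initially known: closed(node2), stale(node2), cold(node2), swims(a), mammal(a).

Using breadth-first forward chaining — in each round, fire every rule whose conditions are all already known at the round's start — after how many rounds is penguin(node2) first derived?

Round 1 — R7, derive flies(a).
Round 2 — R3, derive valid(a).
Round 3 — R2, R6, R8, derive bird(node2), has_feathers(a), open(a).
Round 4 — R4, R5, derive penguin(node2), metal(node2).
penguin(node2) first appears in round 4.

4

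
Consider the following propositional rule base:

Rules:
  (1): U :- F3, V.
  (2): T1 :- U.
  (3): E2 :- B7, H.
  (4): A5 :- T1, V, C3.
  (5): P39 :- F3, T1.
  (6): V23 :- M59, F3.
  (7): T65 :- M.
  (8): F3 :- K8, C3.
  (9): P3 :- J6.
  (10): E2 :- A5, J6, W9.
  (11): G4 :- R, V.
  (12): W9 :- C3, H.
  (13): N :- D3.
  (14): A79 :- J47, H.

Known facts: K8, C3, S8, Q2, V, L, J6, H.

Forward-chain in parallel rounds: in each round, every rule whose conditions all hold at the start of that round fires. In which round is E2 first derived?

[1] (8) [F3 :- K8, C3.]; (9) [P3 :- J6.]; (12) [W9 :- C3, H.]. ⇒ new: F3, P3, W9.
[2] (1) [U :- F3, V.]. ⇒ new: U.
[3] (2) [T1 :- U.]. ⇒ new: T1.
[4] (4) [A5 :- T1, V, C3.]; (5) [P39 :- F3, T1.]. ⇒ new: A5, P39.
[5] (10) [E2 :- A5, J6, W9.]. ⇒ new: E2.
E2 first appears in round 5.

5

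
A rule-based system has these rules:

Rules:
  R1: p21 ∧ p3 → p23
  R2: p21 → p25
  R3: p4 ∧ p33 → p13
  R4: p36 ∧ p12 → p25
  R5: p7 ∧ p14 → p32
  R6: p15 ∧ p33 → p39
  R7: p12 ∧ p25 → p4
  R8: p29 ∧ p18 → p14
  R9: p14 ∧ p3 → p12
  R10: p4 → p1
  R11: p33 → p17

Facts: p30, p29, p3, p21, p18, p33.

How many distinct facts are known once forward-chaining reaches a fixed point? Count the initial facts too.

Round 1 fires R1, R2, R8, R11, giving p23, p25, p14, p17.
Round 2 fires R9, giving p12.
Round 3 fires R7, giving p4.
Round 4 fires R3, R10, giving p13, p1.
Closure: {p1, p12, p13, p14, p17, p18, p21, p23, p25, p29, p3, p30, p33, p4} — 14 facts.

14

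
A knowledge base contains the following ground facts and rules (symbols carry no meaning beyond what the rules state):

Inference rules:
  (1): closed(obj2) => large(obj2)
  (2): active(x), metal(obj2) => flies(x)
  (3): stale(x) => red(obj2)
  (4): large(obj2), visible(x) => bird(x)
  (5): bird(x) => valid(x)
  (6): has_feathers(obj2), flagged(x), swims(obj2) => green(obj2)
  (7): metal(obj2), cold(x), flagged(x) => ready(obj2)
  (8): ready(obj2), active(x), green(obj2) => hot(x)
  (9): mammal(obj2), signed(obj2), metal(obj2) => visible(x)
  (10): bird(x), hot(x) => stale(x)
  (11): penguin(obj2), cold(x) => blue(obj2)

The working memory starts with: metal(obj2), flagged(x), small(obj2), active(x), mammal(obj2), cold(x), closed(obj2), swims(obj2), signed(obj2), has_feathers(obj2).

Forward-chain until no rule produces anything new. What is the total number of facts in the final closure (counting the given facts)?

Round 1: (1) [closed(obj2) => large(obj2)]; (2) [active(x), metal(obj2) => flies(x)]; (6) [has_feathers(obj2), flagged(x), swims(obj2) => green(obj2)]; (7) [metal(obj2), cold(x), flagged(x) => ready(obj2)]; (9) [mammal(obj2), signed(obj2), metal(obj2) => visible(x)]. New: large(obj2), flies(x), green(obj2), ready(obj2), visible(x).
Round 2: (4) [large(obj2), visible(x) => bird(x)]; (8) [ready(obj2), active(x), green(obj2) => hot(x)]. New: bird(x), hot(x).
Round 3: (5) [bird(x) => valid(x)]; (10) [bird(x), hot(x) => stale(x)]. New: valid(x), stale(x).
Round 4: (3) [stale(x) => red(obj2)]. New: red(obj2).
Closure: {active(x), bird(x), closed(obj2), cold(x), flagged(x), flies(x), green(obj2), has_feathers(obj2), hot(x), large(obj2), mammal(obj2), metal(obj2), ready(obj2), red(obj2), signed(obj2), small(obj2), stale(x), swims(obj2), valid(x), visible(x)} — 20 facts.

20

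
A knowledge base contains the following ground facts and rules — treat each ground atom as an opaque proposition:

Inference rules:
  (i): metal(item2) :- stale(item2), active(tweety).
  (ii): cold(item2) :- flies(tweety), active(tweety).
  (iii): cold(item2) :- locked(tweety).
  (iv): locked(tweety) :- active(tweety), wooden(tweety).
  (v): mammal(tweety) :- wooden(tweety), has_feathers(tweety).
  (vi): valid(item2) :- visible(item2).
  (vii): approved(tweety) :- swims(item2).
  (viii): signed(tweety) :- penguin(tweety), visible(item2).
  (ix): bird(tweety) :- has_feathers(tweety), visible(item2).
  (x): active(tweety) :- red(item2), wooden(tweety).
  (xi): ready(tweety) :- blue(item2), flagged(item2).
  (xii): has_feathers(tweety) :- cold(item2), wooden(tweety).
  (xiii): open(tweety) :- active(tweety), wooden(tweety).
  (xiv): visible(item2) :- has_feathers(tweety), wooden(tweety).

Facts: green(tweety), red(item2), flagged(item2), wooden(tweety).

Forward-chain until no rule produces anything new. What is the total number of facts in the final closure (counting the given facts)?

Round 1: (x) [active(tweety) :- red(item2), wooden(tweety).]. New: active(tweety).
Round 2: (iv) [locked(tweety) :- active(tweety), wooden(tweety).]; (xiii) [open(tweety) :- active(tweety), wooden(tweety).]. New: locked(tweety), open(tweety).
Round 3: (iii) [cold(item2) :- locked(tweety).]. New: cold(item2).
Round 4: (xii) [has_feathers(tweety) :- cold(item2), wooden(tweety).]. New: has_feathers(tweety).
Round 5: (v) [mammal(tweety) :- wooden(tweety), has_feathers(tweety).]; (xiv) [visible(item2) :- has_feathers(tweety), wooden(tweety).]. New: mammal(tweety), visible(item2).
Round 6: (vi) [valid(item2) :- visible(item2).]; (ix) [bird(tweety) :- has_feathers(tweety), visible(item2).]. New: valid(item2), bird(tweety).
Closure: {active(tweety), bird(tweety), cold(item2), flagged(item2), green(tweety), has_feathers(tweety), locked(tweety), mammal(tweety), open(tweety), red(item2), valid(item2), visible(item2), wooden(tweety)} — 13 facts.

13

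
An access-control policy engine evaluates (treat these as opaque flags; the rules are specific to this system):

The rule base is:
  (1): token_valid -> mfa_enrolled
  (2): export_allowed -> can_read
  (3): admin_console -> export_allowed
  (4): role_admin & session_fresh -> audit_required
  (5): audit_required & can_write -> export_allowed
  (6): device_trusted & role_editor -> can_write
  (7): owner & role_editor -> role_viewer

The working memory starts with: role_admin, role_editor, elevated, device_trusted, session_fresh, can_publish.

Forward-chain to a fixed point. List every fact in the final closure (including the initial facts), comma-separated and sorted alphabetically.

audit_required, can_publish, can_read, can_write, device_trusted, elevated, export_allowed, role_admin, role_editor, session_fresh

Round 1 — (4), (6), derive audit_required, can_write.
Round 2 — (5), derive export_allowed.
Round 3 — (2), derive can_read.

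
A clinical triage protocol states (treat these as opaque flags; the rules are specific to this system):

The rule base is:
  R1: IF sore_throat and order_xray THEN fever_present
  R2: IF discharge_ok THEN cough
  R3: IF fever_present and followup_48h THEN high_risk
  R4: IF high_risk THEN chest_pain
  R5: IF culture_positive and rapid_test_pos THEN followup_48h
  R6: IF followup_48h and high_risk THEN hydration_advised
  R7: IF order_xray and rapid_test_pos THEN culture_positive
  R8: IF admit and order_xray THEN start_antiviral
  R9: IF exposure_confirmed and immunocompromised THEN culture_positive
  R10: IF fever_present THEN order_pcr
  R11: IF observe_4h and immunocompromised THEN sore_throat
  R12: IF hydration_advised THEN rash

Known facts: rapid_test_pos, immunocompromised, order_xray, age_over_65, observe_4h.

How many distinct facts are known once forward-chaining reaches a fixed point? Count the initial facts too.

14

[1] R7 [IF order_xray and rapid_test_pos THEN culture_positive]; R11 [IF observe_4h and immunocompromised THEN sore_throat]. ⇒ new: culture_positive, sore_throat.
[2] R1 [IF sore_throat and order_xray THEN fever_present]; R5 [IF culture_positive and rapid_test_pos THEN followup_48h]. ⇒ new: fever_present, followup_48h.
[3] R3 [IF fever_present and followup_48h THEN high_risk]; R10 [IF fever_present THEN order_pcr]. ⇒ new: high_risk, order_pcr.
[4] R4 [IF high_risk THEN chest_pain]; R6 [IF followup_48h and high_risk THEN hydration_advised]. ⇒ new: chest_pain, hydration_advised.
[5] R12 [IF hydration_advised THEN rash]. ⇒ new: rash.
Closure: {age_over_65, chest_pain, culture_positive, fever_present, followup_48h, high_risk, hydration_advised, immunocompromised, observe_4h, order_pcr, order_xray, rapid_test_pos, rash, sore_throat} — 14 facts.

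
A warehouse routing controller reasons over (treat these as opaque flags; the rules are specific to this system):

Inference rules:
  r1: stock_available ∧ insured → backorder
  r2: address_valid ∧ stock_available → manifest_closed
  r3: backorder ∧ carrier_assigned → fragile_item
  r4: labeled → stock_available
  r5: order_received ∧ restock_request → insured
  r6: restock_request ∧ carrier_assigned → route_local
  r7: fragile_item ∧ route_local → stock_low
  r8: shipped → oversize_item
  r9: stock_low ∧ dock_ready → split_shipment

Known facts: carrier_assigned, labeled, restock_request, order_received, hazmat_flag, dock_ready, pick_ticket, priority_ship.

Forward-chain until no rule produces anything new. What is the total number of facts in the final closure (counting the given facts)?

Round 1: r4 [labeled → stock_available]; r5 [order_received ∧ restock_request → insured]; r6 [restock_request ∧ carrier_assigned → route_local]. New: stock_available, insured, route_local.
Round 2: r1 [stock_available ∧ insured → backorder]. New: backorder.
Round 3: r3 [backorder ∧ carrier_assigned → fragile_item]. New: fragile_item.
Round 4: r7 [fragile_item ∧ route_local → stock_low]. New: stock_low.
Round 5: r9 [stock_low ∧ dock_ready → split_shipment]. New: split_shipment.
Closure: {backorder, carrier_assigned, dock_ready, fragile_item, hazmat_flag, insured, labeled, order_received, pick_ticket, priority_ship, restock_request, route_local, split_shipment, stock_available, stock_low} — 15 facts.

15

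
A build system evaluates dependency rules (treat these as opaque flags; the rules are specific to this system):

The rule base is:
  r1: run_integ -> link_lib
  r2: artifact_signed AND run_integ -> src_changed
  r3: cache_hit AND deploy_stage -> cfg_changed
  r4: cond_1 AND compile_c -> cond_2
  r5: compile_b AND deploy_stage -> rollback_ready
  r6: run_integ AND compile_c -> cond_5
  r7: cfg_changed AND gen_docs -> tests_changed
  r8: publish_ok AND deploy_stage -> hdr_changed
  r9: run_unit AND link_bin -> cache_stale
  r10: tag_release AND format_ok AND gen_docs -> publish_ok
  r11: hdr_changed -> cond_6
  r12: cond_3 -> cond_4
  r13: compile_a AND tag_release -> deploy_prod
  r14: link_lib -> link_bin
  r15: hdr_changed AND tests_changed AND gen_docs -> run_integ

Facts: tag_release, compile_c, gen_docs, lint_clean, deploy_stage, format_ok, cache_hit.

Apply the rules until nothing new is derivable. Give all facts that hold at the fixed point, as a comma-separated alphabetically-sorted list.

cache_hit, cfg_changed, compile_c, cond_5, cond_6, deploy_stage, format_ok, gen_docs, hdr_changed, link_bin, link_lib, lint_clean, publish_ok, run_integ, tag_release, tests_changed

Round 1 fires r3, r10, giving cfg_changed, publish_ok.
Round 2 fires r7, r8, giving tests_changed, hdr_changed.
Round 3 fires r11, r15, giving cond_6, run_integ.
Round 4 fires r1, r6, giving link_lib, cond_5.
Round 5 fires r14, giving link_bin.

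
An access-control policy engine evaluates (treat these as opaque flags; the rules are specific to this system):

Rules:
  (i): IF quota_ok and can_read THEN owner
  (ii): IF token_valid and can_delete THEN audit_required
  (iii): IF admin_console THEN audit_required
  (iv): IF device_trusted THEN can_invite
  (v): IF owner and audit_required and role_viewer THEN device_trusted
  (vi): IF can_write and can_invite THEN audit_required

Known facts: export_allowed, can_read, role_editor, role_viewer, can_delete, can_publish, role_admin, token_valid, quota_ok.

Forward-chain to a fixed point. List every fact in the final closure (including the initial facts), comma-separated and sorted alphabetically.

audit_required, can_delete, can_invite, can_publish, can_read, device_trusted, export_allowed, owner, quota_ok, role_admin, role_editor, role_viewer, token_valid

Round 1 fires (i), (ii), giving owner, audit_required.
Round 2 fires (v), giving device_trusted.
Round 3 fires (iv), giving can_invite.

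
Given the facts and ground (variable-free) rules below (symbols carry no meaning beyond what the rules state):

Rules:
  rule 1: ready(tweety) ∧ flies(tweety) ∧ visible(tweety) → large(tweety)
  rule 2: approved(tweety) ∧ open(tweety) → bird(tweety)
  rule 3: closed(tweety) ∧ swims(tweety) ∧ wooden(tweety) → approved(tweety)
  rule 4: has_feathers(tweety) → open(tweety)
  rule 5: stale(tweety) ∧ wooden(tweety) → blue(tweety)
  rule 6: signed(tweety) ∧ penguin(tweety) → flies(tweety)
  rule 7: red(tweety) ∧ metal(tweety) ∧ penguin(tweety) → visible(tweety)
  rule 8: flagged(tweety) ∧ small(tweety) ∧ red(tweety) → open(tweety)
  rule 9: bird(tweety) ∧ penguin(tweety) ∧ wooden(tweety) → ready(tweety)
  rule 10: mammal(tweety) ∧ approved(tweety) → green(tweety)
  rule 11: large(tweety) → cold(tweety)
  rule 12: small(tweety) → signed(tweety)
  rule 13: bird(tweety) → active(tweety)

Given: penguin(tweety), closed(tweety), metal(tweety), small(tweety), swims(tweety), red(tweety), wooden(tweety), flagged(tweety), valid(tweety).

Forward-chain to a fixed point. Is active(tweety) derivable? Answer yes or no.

Round 1: rule 3 [closed(tweety) ∧ swims(tweety) ∧ wooden(tweety) → approved(tweety)]; rule 7 [red(tweety) ∧ metal(tweety) ∧ penguin(tweety) → visible(tweety)]; rule 8 [flagged(tweety) ∧ small(tweety) ∧ red(tweety) → open(tweety)]; rule 12 [small(tweety) → signed(tweety)]. Adds approved(tweety), visible(tweety), open(tweety), signed(tweety).
Round 2: rule 2 [approved(tweety) ∧ open(tweety) → bird(tweety)]; rule 6 [signed(tweety) ∧ penguin(tweety) → flies(tweety)]. Adds bird(tweety), flies(tweety).
Round 3: rule 9 [bird(tweety) ∧ penguin(tweety) ∧ wooden(tweety) → ready(tweety)]; rule 13 [bird(tweety) → active(tweety)]. Adds ready(tweety), active(tweety).
Round 4: rule 1 [ready(tweety) ∧ flies(tweety) ∧ visible(tweety) → large(tweety)]. Adds large(tweety).
Round 5: rule 11 [large(tweety) → cold(tweety)]. Adds cold(tweety).
active(tweety) appears in round 3, so it is derivable.

yes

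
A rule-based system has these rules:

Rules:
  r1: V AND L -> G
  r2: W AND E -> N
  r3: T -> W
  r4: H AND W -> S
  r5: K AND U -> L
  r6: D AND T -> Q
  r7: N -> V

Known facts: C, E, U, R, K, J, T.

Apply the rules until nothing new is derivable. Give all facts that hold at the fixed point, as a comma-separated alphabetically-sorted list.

C, E, G, J, K, L, N, R, T, U, V, W

Round 1: r3 [T -> W]; r5 [K AND U -> L]. New: W, L.
Round 2: r2 [W AND E -> N]. New: N.
Round 3: r7 [N -> V]. New: V.
Round 4: r1 [V AND L -> G]. New: G.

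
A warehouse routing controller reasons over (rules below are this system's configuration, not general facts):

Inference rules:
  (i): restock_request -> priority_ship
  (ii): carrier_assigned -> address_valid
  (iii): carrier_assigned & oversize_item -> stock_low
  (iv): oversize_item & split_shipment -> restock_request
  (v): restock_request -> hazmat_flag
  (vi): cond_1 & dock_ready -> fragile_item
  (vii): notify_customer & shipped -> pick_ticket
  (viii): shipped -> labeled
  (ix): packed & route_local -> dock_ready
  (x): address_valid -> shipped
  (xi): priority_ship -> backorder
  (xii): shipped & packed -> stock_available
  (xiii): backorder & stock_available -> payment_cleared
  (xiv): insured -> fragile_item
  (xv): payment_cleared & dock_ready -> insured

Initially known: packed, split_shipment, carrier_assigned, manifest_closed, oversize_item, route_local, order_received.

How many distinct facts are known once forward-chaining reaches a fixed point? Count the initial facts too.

20

Round 1: (ii) [carrier_assigned -> address_valid]; (iii) [carrier_assigned & oversize_item -> stock_low]; (iv) [oversize_item & split_shipment -> restock_request]; (ix) [packed & route_local -> dock_ready]. New: address_valid, stock_low, restock_request, dock_ready.
Round 2: (i) [restock_request -> priority_ship]; (v) [restock_request -> hazmat_flag]; (x) [address_valid -> shipped]. New: priority_ship, hazmat_flag, shipped.
Round 3: (viii) [shipped -> labeled]; (xi) [priority_ship -> backorder]; (xii) [shipped & packed -> stock_available]. New: labeled, backorder, stock_available.
Round 4: (xiii) [backorder & stock_available -> payment_cleared]. New: payment_cleared.
Round 5: (xv) [payment_cleared & dock_ready -> insured]. New: insured.
Round 6: (xiv) [insured -> fragile_item]. New: fragile_item.
Closure: {address_valid, backorder, carrier_assigned, dock_ready, fragile_item, hazmat_flag, insured, labeled, manifest_closed, order_received, oversize_item, packed, payment_cleared, priority_ship, restock_request, route_local, shipped, split_shipment, stock_available, stock_low} — 20 facts.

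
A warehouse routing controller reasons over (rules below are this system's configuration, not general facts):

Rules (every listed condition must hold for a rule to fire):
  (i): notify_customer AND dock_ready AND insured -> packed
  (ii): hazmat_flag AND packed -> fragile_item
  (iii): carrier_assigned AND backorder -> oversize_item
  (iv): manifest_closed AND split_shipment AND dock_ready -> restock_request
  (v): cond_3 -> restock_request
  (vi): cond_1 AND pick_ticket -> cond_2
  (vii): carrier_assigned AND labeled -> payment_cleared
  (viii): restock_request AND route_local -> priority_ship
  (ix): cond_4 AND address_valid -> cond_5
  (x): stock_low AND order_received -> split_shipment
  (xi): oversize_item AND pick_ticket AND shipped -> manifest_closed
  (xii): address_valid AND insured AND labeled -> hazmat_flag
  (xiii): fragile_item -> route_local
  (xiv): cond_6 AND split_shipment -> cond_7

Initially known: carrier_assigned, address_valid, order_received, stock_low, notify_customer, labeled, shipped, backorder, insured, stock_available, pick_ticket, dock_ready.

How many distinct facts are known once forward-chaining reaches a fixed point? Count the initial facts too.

[1] (i) [notify_customer AND dock_ready AND insured -> packed]; (iii) [carrier_assigned AND backorder -> oversize_item]; (vii) [carrier_assigned AND labeled -> payment_cleared]; (x) [stock_low AND order_received -> split_shipment]; (xii) [address_valid AND insured AND labeled -> hazmat_flag]. ⇒ new: packed, oversize_item, payment_cleared, split_shipment, hazmat_flag.
[2] (ii) [hazmat_flag AND packed -> fragile_item]; (xi) [oversize_item AND pick_ticket AND shipped -> manifest_closed]. ⇒ new: fragile_item, manifest_closed.
[3] (iv) [manifest_closed AND split_shipment AND dock_ready -> restock_request]; (xiii) [fragile_item -> route_local]. ⇒ new: restock_request, route_local.
[4] (viii) [restock_request AND route_local -> priority_ship]. ⇒ new: priority_ship.
Closure: {address_valid, backorder, carrier_assigned, dock_ready, fragile_item, hazmat_flag, insured, labeled, manifest_closed, notify_customer, order_received, oversize_item, packed, payment_cleared, pick_ticket, priority_ship, restock_request, route_local, shipped, split_shipment, stock_available, stock_low} — 22 facts.

22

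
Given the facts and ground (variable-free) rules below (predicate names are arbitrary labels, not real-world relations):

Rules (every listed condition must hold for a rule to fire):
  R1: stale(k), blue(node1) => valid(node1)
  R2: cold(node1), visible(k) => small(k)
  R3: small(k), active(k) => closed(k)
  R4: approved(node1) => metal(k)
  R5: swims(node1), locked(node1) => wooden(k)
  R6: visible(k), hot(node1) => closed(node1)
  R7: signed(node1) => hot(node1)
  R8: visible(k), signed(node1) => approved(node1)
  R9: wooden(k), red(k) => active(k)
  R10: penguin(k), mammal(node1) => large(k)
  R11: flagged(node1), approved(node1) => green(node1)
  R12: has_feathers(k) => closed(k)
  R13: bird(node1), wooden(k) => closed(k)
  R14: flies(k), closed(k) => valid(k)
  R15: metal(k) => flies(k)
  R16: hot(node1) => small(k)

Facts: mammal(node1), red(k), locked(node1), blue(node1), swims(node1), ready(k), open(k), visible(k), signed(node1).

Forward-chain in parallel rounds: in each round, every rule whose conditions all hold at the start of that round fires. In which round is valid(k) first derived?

Round 1 — R5, R7, R8, derive wooden(k), hot(node1), approved(node1).
Round 2 — R4, R6, R9, R16, derive metal(k), closed(node1), active(k), small(k).
Round 3 — R3, R15, derive closed(k), flies(k).
Round 4 — R14, derive valid(k).
valid(k) first appears in round 4.

4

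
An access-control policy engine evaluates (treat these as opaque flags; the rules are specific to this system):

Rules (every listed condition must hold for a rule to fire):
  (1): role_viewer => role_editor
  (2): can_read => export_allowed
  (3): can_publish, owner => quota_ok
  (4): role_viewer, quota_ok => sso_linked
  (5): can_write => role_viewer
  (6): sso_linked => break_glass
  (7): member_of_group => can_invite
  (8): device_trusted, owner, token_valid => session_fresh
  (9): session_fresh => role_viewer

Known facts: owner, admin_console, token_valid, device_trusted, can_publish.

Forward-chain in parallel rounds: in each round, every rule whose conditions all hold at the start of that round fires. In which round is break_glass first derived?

Round 1: (3) [can_publish, owner => quota_ok]; (8) [device_trusted, owner, token_valid => session_fresh]. New: quota_ok, session_fresh.
Round 2: (9) [session_fresh => role_viewer]. New: role_viewer.
Round 3: (1) [role_viewer => role_editor]; (4) [role_viewer, quota_ok => sso_linked]. New: role_editor, sso_linked.
Round 4: (6) [sso_linked => break_glass]. New: break_glass.
break_glass first appears in round 4.

4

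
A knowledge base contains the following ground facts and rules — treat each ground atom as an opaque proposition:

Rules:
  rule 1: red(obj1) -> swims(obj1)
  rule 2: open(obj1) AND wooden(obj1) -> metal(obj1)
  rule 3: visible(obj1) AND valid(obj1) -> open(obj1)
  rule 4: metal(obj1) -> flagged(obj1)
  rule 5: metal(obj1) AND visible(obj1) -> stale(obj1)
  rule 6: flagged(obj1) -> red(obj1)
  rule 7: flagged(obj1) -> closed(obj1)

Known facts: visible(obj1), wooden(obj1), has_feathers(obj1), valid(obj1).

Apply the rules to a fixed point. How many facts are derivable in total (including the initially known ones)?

11

Round 1 — rule 3, derive open(obj1).
Round 2 — rule 2, derive metal(obj1).
Round 3 — rule 4, rule 5, derive flagged(obj1), stale(obj1).
Round 4 — rule 6, rule 7, derive red(obj1), closed(obj1).
Round 5 — rule 1, derive swims(obj1).
Closure: {closed(obj1), flagged(obj1), has_feathers(obj1), metal(obj1), open(obj1), red(obj1), stale(obj1), swims(obj1), valid(obj1), visible(obj1), wooden(obj1)} — 11 facts.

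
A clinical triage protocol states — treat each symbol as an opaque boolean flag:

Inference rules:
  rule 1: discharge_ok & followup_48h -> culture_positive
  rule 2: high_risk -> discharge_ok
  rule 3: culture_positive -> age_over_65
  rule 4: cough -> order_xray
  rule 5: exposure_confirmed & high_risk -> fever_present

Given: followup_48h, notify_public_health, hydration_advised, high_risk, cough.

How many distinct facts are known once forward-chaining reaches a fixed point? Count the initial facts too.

Round 1: rule 2 [high_risk -> discharge_ok]; rule 4 [cough -> order_xray]. Adds discharge_ok, order_xray.
Round 2: rule 1 [discharge_ok & followup_48h -> culture_positive]. Adds culture_positive.
Round 3: rule 3 [culture_positive -> age_over_65]. Adds age_over_65.
Closure: {age_over_65, cough, culture_positive, discharge_ok, followup_48h, high_risk, hydration_advised, notify_public_health, order_xray} — 9 facts.

9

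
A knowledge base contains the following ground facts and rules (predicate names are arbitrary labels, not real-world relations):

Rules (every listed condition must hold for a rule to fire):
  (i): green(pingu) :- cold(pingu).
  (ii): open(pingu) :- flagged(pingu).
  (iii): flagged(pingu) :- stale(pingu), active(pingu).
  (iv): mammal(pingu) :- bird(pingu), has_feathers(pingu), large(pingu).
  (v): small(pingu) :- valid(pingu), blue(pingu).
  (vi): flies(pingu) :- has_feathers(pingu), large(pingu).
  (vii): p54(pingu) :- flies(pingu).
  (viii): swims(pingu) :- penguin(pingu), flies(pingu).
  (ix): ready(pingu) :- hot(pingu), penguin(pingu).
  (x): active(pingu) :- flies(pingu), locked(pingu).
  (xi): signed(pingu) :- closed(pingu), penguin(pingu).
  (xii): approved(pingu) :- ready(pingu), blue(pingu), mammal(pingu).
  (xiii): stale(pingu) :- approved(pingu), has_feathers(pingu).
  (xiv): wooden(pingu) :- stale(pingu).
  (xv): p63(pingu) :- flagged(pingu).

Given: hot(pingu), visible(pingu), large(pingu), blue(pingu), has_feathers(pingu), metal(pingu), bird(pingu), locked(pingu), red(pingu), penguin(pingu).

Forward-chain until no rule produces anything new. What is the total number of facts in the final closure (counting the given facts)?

Round 1: (iv) [mammal(pingu) :- bird(pingu), has_feathers(pingu), large(pingu).]; (vi) [flies(pingu) :- has_feathers(pingu), large(pingu).]; (ix) [ready(pingu) :- hot(pingu), penguin(pingu).]. New: mammal(pingu), flies(pingu), ready(pingu).
Round 2: (vii) [p54(pingu) :- flies(pingu).]; (viii) [swims(pingu) :- penguin(pingu), flies(pingu).]; (x) [active(pingu) :- flies(pingu), locked(pingu).]; (xii) [approved(pingu) :- ready(pingu), blue(pingu), mammal(pingu).]. New: p54(pingu), swims(pingu), active(pingu), approved(pingu).
Round 3: (xiii) [stale(pingu) :- approved(pingu), has_feathers(pingu).]. New: stale(pingu).
Round 4: (iii) [flagged(pingu) :- stale(pingu), active(pingu).]; (xiv) [wooden(pingu) :- stale(pingu).]. New: flagged(pingu), wooden(pingu).
Round 5: (ii) [open(pingu) :- flagged(pingu).]; (xv) [p63(pingu) :- flagged(pingu).]. New: open(pingu), p63(pingu).
Closure: {active(pingu), approved(pingu), bird(pingu), blue(pingu), flagged(pingu), flies(pingu), has_feathers(pingu), hot(pingu), large(pingu), locked(pingu), mammal(pingu), metal(pingu), open(pingu), p54(pingu), p63(pingu), penguin(pingu), ready(pingu), red(pingu), stale(pingu), swims(pingu), visible(pingu), wooden(pingu)} — 22 facts.

22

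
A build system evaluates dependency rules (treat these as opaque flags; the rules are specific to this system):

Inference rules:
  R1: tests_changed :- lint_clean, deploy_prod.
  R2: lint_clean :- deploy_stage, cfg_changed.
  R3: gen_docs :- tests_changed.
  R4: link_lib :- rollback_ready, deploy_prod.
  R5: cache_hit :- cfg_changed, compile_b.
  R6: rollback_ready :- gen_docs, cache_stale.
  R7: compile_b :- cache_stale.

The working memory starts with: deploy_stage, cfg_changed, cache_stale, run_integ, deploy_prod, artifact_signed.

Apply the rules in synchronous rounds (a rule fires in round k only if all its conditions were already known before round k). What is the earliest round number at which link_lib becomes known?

Round 1: R2 [lint_clean :- deploy_stage, cfg_changed.]; R7 [compile_b :- cache_stale.]. Adds lint_clean, compile_b.
Round 2: R1 [tests_changed :- lint_clean, deploy_prod.]; R5 [cache_hit :- cfg_changed, compile_b.]. Adds tests_changed, cache_hit.
Round 3: R3 [gen_docs :- tests_changed.]. Adds gen_docs.
Round 4: R6 [rollback_ready :- gen_docs, cache_stale.]. Adds rollback_ready.
Round 5: R4 [link_lib :- rollback_ready, deploy_prod.]. Adds link_lib.
link_lib first appears in round 5.

5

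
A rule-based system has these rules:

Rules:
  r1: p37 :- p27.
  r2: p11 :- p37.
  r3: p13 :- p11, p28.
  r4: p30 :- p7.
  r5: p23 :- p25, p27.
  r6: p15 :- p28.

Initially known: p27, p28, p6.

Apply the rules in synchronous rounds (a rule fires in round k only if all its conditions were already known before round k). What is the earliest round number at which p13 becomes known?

3

Round 1: r1 [p37 :- p27.]; r6 [p15 :- p28.]. Adds p37, p15.
Round 2: r2 [p11 :- p37.]. Adds p11.
Round 3: r3 [p13 :- p11, p28.]. Adds p13.
p13 first appears in round 3.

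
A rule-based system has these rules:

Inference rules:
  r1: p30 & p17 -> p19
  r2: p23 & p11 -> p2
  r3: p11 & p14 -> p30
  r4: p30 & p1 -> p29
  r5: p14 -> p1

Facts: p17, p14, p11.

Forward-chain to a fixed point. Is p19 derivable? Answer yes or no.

yes

Round 1 — r3, r5, derive p30, p1.
Round 2 — r1, r4, derive p19, p29.
p19 appears in round 2, so it is derivable.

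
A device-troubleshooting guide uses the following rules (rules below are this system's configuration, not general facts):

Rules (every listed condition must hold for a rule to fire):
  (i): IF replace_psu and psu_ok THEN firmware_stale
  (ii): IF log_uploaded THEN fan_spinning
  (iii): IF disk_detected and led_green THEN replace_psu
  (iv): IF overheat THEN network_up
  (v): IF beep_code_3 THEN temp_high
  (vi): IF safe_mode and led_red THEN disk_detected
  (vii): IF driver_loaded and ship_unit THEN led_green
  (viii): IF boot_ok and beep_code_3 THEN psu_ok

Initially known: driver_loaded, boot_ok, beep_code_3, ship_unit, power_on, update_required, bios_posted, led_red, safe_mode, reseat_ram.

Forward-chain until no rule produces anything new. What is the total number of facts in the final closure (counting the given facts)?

16

[1] (v) [IF beep_code_3 THEN temp_high]; (vi) [IF safe_mode and led_red THEN disk_detected]; (vii) [IF driver_loaded and ship_unit THEN led_green]; (viii) [IF boot_ok and beep_code_3 THEN psu_ok]. ⇒ new: temp_high, disk_detected, led_green, psu_ok.
[2] (iii) [IF disk_detected and led_green THEN replace_psu]. ⇒ new: replace_psu.
[3] (i) [IF replace_psu and psu_ok THEN firmware_stale]. ⇒ new: firmware_stale.
Closure: {beep_code_3, bios_posted, boot_ok, disk_detected, driver_loaded, firmware_stale, led_green, led_red, power_on, psu_ok, replace_psu, reseat_ram, safe_mode, ship_unit, temp_high, update_required} — 16 facts.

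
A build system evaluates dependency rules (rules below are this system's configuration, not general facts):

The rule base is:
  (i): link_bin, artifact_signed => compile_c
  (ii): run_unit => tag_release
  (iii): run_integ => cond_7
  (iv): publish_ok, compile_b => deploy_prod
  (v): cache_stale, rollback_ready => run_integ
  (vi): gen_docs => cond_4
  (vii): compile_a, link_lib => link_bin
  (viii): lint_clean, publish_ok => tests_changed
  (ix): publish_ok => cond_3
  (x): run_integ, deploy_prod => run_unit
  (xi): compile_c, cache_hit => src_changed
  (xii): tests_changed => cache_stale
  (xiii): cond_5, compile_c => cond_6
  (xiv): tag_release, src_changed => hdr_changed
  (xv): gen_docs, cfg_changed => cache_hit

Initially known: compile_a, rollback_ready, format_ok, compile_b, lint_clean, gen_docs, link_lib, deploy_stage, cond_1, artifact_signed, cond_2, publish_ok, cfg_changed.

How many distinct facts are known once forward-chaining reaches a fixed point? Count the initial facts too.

Round 1: (iv) [publish_ok, compile_b => deploy_prod]; (vi) [gen_docs => cond_4]; (vii) [compile_a, link_lib => link_bin]; (viii) [lint_clean, publish_ok => tests_changed]; (ix) [publish_ok => cond_3]; (xv) [gen_docs, cfg_changed => cache_hit]. Adds deploy_prod, cond_4, link_bin, tests_changed, cond_3, cache_hit.
Round 2: (i) [link_bin, artifact_signed => compile_c]; (xii) [tests_changed => cache_stale]. Adds compile_c, cache_stale.
Round 3: (v) [cache_stale, rollback_ready => run_integ]; (xi) [compile_c, cache_hit => src_changed]. Adds run_integ, src_changed.
Round 4: (iii) [run_integ => cond_7]; (x) [run_integ, deploy_prod => run_unit]. Adds cond_7, run_unit.
Round 5: (ii) [run_unit => tag_release]. Adds tag_release.
Round 6: (xiv) [tag_release, src_changed => hdr_changed]. Adds hdr_changed.
Closure: {artifact_signed, cache_hit, cache_stale, cfg_changed, compile_a, compile_b, compile_c, cond_1, cond_2, cond_3, cond_4, cond_7, deploy_prod, deploy_stage, format_ok, gen_docs, hdr_changed, link_bin, link_lib, lint_clean, publish_ok, rollback_ready, run_integ, run_unit, src_changed, tag_release, tests_changed} — 27 facts.

27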